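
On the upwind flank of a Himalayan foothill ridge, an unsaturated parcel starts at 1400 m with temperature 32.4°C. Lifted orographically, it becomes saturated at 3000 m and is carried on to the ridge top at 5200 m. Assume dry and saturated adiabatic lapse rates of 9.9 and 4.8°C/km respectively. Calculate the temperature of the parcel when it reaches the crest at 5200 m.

6°C

1400 → 3000 m (dry, 9.9°C/km): ΔT = -9.9 × 1.6 = -15.84°C → T = 16.56°C
3000 → 5200 m (saturated, 4.8°C/km): ΔT = -4.8 × 2.2 = -10.56°C → T = 6°C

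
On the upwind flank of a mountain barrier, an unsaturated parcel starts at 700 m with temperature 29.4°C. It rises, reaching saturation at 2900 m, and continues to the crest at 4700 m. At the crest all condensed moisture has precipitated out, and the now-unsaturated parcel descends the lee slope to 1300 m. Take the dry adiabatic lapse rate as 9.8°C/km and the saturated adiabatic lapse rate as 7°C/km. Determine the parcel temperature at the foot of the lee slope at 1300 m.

28.56°C

Dry to 2900 m: -9.8 × 2.2 km = -21.56°C, so T = 7.84°C.
Saturated to 4700 m: -7 × 1.8 km = -12.6°C, so T = -4.76°C.
Dry descent to 1300 m: +9.8 × 3.4 km = +33.32°C, so T = 28.56°C.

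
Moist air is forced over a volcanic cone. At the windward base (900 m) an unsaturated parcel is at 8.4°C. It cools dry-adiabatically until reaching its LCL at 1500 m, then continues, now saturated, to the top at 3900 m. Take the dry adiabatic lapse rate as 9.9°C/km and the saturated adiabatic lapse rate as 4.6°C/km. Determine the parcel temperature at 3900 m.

900–1500 m, dry: Δz = 0.6 km ⇒ ΔT = -5.94°C; T = 2.46°C
1500–3900 m, saturated: Δz = 2.4 km ⇒ ΔT = -11.04°C; T = -8.58°C

-8.58°C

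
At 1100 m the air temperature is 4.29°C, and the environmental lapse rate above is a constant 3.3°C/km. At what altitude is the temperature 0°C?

2400 m

Height above start = (4.29 − 0) / 3.3 = 1.3 km
Altitude = 1100 m + 1300 m = 2400 m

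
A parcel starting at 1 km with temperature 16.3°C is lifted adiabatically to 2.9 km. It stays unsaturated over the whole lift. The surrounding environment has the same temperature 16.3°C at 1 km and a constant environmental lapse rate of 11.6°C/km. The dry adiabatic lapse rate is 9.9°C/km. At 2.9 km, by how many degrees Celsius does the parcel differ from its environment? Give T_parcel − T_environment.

+3.23°C (parcel warmer than environment)

Parcel:
  1000–2900 m, dry: Δz = 1.9 km ⇒ ΔT = -18.81°C; T = -2.51°C
Environment:
  1000–2900 m, environment: Δz = 1.9 km ⇒ ΔT = -22.04°C; T = -5.74°C
T_parcel − T_env = -2.51 − (-5.74) = +3.23°C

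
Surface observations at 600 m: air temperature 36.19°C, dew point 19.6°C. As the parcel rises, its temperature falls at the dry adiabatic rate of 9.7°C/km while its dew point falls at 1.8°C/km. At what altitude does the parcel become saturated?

2700 m

T and T_d converge at 9.7 − 1.8 = 7.9°C per km
Height above start = (36.19 − 19.6) / 7.9 = 2.1 km
LCL altitude = 600 m + 2100 m = 2700 m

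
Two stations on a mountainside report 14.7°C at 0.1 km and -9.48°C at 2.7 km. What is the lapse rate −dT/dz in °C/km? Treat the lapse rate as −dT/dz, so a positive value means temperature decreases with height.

9.3°C/km

Γ = −ΔT/Δz = (14.7 − (-9.48)) / (2700 − 100) m
  = 24.18°C / 2.6 km = 9.3°C/km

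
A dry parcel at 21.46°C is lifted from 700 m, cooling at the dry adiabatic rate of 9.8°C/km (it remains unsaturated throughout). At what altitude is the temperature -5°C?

Height above start = (21.46 − (-5)) / 9.8 = 2.7 km
Altitude = 700 m + 2700 m = 3400 m

3400 m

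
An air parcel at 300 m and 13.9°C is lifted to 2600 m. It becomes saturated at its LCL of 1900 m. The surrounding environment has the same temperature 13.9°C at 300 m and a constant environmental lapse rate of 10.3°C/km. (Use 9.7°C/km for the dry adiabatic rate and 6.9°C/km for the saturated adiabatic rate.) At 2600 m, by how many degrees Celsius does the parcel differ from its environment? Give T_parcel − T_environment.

+3.34°C (parcel warmer than environment)

Parcel:
  From 300 m to 1900 m (dry): cools by 9.7 × 1.6 = 15.52°C, giving -1.62°C.
  From 1900 m to 2600 m (saturated): cools by 6.9 × 0.7 = 4.83°C, giving -6.45°C.
Environment:
  From 300 m to 2600 m (environment): cools by 10.3 × 2.3 = 23.69°C, giving -9.79°C.
T_parcel − T_env = -6.45 − (-9.79) = +3.34°C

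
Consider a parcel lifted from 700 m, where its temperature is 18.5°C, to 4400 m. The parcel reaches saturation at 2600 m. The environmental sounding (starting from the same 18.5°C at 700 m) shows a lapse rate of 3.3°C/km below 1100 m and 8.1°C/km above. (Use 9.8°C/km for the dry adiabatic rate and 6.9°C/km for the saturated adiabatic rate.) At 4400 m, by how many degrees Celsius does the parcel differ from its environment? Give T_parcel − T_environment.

Parcel:
  From 700 m to 2600 m (dry): cools by 9.8 × 1.9 = 18.62°C, giving -0.12°C.
  From 2600 m to 4400 m (saturated): cools by 6.9 × 1.8 = 12.42°C, giving -12.54°C.
Environment:
  From 700 m to 1100 m (environment, lower layer): cools by 3.3 × 0.4 = 1.32°C, giving 17.18°C.
  From 1100 m to 4400 m (environment, upper layer): cools by 8.1 × 3.3 = 26.73°C, giving -9.55°C.
T_parcel − T_env = -12.54 − (-9.55) = -2.99°C

-2.99°C (parcel cooler than environment)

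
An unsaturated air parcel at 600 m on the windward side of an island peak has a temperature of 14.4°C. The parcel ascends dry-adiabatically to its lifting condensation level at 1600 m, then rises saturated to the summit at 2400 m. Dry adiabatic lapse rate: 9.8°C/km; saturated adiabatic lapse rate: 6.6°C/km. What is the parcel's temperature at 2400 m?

From 600 m to 1600 m (dry): cools by 9.8 × 1 = 9.8°C, giving 4.6°C.
From 1600 m to 2400 m (saturated): cools by 6.6 × 0.8 = 5.28°C, giving -0.68°C.

-0.68°C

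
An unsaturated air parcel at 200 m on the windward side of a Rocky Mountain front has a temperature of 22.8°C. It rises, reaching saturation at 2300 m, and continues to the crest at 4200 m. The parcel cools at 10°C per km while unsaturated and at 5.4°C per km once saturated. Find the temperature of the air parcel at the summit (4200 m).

-8.46°C

From 200 m to 2300 m (dry): cools by 10 × 2.1 = 21°C, giving 1.8°C.
From 2300 m to 4200 m (saturated): cools by 5.4 × 1.9 = 10.26°C, giving -8.46°C.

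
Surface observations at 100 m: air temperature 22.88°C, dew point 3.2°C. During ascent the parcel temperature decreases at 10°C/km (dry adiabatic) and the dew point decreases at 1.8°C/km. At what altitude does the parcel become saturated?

T and T_d converge at 10 − 1.8 = 8.2°C per km
Height above start = (22.88 − 3.2) / 8.2 = 2.4 km
LCL altitude = 100 m + 2400 m = 2500 m

2500 m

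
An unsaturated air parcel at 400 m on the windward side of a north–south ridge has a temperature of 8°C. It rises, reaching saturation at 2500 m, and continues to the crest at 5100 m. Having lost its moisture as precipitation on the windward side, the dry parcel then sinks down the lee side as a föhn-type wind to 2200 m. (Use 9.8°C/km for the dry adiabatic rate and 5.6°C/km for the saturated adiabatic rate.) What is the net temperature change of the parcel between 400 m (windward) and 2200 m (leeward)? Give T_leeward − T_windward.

-6.72°C

From 400 m to 2500 m (dry): cools by 9.8 × 2.1 = 20.58°C, giving -12.58°C.
From 2500 m to 5100 m (saturated): cools by 5.6 × 2.6 = 14.56°C, giving -27.14°C.
From 5100 m to 2200 m (dry descent): warms by 9.8 × 2.9 = 28.42°C, giving 1.28°C.
Net change vs windward start: 1.28 − 8 = -6.72°C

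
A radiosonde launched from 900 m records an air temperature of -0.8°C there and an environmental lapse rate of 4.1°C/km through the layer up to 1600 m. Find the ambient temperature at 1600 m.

900 → 1600 m (environmental, 4.1°C/km): ΔT = -4.1 × 0.7 = -2.87°C → T = -3.67°C

-3.67°C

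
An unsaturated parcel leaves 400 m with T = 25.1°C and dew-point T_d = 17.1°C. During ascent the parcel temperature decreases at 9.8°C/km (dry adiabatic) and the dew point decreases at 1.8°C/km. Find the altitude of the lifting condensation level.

T and T_d converge at 9.8 − 1.8 = 8°C per km
Height above start = (25.1 − 17.1) / 8 = 1 km
LCL altitude = 400 m + 1000 m = 1400 m

1400 m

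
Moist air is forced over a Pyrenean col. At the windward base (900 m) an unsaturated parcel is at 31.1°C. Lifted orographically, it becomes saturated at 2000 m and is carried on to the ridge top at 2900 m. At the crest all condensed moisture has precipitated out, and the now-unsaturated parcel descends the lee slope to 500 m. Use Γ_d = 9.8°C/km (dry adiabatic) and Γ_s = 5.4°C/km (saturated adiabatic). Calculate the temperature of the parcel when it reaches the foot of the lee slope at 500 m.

900 → 2000 m (dry, 9.8°C/km): ΔT = -9.8 × 1.1 = -10.78°C → T = 20.32°C
2000 → 2900 m (saturated, 5.4°C/km): ΔT = -5.4 × 0.9 = -4.86°C → T = 15.46°C
2900 → 500 m (dry descent, 9.8°C/km): ΔT = +9.8 × 2.4 = +23.52°C → T = 38.98°C

38.98°C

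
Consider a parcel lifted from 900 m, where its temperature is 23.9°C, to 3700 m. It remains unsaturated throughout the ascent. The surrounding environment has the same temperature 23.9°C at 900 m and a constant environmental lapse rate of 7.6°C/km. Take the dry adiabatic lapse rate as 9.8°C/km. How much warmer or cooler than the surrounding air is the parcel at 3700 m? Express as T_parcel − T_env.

Parcel:
  From 900 m to 3700 m (dry): cools by 9.8 × 2.8 = 27.44°C, giving -3.54°C.
Environment:
  From 900 m to 3700 m (environment): cools by 7.6 × 2.8 = 21.28°C, giving 2.62°C.
T_parcel − T_env = -3.54 − 2.62 = -6.16°C

-6.16°C (parcel cooler than environment)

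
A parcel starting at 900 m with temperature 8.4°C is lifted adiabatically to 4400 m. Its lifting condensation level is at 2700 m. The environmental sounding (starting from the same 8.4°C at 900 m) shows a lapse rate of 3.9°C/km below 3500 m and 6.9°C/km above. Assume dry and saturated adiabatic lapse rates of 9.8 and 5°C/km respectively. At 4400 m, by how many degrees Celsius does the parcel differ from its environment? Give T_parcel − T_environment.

-9.79°C (parcel cooler than environment)

Parcel:
  Dry to 2700 m: -9.8 × 1.8 km = -17.64°C, so T = -9.24°C.
  Saturated to 4400 m: -5 × 1.7 km = -8.5°C, so T = -17.74°C.
Environment:
  Environment, lower layer to 3500 m: -3.9 × 2.6 km = -10.14°C, so T = -1.74°C.
  Environment, upper layer to 4400 m: -6.9 × 0.9 km = -6.21°C, so T = -7.95°C.
T_parcel − T_env = -17.74 − (-7.95) = -9.79°C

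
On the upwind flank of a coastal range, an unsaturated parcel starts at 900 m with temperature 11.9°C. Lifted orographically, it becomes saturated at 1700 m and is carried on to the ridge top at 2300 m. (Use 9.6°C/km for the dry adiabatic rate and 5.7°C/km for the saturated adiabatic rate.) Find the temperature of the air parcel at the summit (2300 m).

From 900 m to 1700 m (dry): cools by 9.6 × 0.8 = 7.68°C, giving 4.22°C.
From 1700 m to 2300 m (saturated): cools by 5.7 × 0.6 = 3.42°C, giving 0.8°C.

0.8°C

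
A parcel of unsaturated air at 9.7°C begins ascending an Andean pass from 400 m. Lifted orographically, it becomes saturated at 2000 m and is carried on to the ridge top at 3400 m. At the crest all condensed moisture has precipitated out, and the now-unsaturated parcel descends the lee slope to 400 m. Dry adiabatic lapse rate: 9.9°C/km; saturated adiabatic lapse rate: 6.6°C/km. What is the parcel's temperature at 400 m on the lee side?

14.32°C

Dry to 2000 m: -9.9 × 1.6 km = -15.84°C, so T = -6.14°C.
Saturated to 3400 m: -6.6 × 1.4 km = -9.24°C, so T = -15.38°C.
Dry descent to 400 m: +9.9 × 3 km = +29.7°C, so T = 14.32°C.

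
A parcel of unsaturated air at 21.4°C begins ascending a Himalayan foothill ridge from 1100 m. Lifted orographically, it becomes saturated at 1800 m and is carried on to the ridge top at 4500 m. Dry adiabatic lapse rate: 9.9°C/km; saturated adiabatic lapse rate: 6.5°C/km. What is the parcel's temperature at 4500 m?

1100 → 1800 m (dry, 9.9°C/km): ΔT = -9.9 × 0.7 = -6.93°C → T = 14.47°C
1800 → 4500 m (saturated, 6.5°C/km): ΔT = -6.5 × 2.7 = -17.55°C → T = -3.08°C

-3.08°C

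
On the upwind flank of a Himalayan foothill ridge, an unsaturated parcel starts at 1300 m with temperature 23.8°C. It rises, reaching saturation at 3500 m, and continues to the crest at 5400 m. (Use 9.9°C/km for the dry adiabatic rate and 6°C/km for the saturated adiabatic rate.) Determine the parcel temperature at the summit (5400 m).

Dry to 3500 m: -9.9 × 2.2 km = -21.78°C, so T = 2.02°C.
Saturated to 5400 m: -6 × 1.9 km = -11.4°C, so T = -9.38°C.

-9.38°C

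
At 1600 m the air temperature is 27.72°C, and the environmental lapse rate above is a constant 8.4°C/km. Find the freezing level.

Height above start = (27.72 − 0) / 8.4 = 3.3 km
Altitude = 1600 m + 3300 m = 4900 m

4900 m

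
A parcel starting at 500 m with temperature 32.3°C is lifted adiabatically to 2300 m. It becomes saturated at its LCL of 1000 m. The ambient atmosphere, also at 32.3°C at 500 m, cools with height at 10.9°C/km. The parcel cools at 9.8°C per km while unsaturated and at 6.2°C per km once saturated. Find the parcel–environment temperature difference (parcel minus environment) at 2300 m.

Parcel:
  500 → 1000 m (dry, 9.8°C/km): ΔT = -9.8 × 0.5 = -4.9°C → T = 27.4°C
  1000 → 2300 m (saturated, 6.2°C/km): ΔT = -6.2 × 1.3 = -8.06°C → T = 19.34°C
Environment:
  500 → 2300 m (environment, 10.9°C/km): ΔT = -10.9 × 1.8 = -19.62°C → T = 12.68°C
T_parcel − T_env = 19.34 − 12.68 = +6.66°C

+6.66°C (parcel warmer than environment)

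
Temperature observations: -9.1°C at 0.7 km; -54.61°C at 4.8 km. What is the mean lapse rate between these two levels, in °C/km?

11.1°C/km

Γ = −ΔT/Δz = (-9.1 − (-54.61)) / (4800 − 700) m
  = 45.51°C / 4.1 km = 11.1°C/km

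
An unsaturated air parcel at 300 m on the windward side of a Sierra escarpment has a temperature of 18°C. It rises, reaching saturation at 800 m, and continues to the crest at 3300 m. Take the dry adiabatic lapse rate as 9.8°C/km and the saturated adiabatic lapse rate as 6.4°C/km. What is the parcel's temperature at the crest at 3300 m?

-2.9°C

300 → 800 m (dry, 9.8°C/km): ΔT = -9.8 × 0.5 = -4.9°C → T = 13.1°C
800 → 3300 m (saturated, 6.4°C/km): ΔT = -6.4 × 2.5 = -16°C → T = -2.9°C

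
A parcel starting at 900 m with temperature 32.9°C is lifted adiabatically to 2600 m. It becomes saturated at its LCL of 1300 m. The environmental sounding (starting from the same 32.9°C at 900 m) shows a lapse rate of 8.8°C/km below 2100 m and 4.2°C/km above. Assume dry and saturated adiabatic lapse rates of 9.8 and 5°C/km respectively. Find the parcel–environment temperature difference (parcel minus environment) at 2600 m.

+2.24°C (parcel warmer than environment)

Parcel:
  900 → 1300 m (dry, 9.8°C/km): ΔT = -9.8 × 0.4 = -3.92°C → T = 28.98°C
  1300 → 2600 m (saturated, 5°C/km): ΔT = -5 × 1.3 = -6.5°C → T = 22.48°C
Environment:
  900 → 2100 m (environment, lower layer, 8.8°C/km): ΔT = -8.8 × 1.2 = -10.56°C → T = 22.34°C
  2100 → 2600 m (environment, upper layer, 4.2°C/km): ΔT = -4.2 × 0.5 = -2.1°C → T = 20.24°C
T_parcel − T_env = 22.48 − 20.24 = +2.24°C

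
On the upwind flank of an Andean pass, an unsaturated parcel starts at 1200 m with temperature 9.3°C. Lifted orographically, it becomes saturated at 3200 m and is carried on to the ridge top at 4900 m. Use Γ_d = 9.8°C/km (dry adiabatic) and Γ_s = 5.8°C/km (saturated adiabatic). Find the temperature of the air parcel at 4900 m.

-20.16°C

1200–3200 m, dry: Δz = 2 km ⇒ ΔT = -19.6°C; T = -10.3°C
3200–4900 m, saturated: Δz = 1.7 km ⇒ ΔT = -9.86°C; T = -20.16°C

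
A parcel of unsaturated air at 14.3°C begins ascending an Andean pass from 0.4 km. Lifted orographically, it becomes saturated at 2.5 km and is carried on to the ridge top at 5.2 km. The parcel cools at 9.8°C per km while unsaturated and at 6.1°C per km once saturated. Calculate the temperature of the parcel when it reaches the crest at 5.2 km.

-22.75°C

From 400 m to 2500 m (dry): cools by 9.8 × 2.1 = 20.58°C, giving -6.28°C.
From 2500 m to 5200 m (saturated): cools by 6.1 × 2.7 = 16.47°C, giving -22.75°C.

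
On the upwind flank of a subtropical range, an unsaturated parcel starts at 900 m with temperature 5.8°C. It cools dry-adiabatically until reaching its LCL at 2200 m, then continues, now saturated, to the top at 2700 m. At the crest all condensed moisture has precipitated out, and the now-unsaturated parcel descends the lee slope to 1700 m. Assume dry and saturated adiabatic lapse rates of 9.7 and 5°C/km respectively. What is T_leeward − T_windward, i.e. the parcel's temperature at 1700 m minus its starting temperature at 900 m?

Dry to 2200 m: -9.7 × 1.3 km = -12.61°C, so T = -6.81°C.
Saturated to 2700 m: -5 × 0.5 km = -2.5°C, so T = -9.31°C.
Dry descent to 1700 m: +9.7 × 1 km = +9.7°C, so T = 0.39°C.
Net change vs windward start: 0.39 − 5.8 = -5.41°C

-5.41°C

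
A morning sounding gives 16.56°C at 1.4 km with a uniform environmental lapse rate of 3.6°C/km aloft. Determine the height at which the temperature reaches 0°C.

6 km

Height above start = (16.56 − 0) / 3.6 = 4.6 km
Altitude = 1400 m + 4600 m = 6000 m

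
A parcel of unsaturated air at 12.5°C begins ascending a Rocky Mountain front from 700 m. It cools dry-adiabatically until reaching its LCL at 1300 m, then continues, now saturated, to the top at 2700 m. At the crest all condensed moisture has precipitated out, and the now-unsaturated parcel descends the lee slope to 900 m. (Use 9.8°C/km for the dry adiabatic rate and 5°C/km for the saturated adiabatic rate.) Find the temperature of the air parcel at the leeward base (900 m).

17.26°C

700–1300 m, dry: Δz = 0.6 km ⇒ ΔT = -5.88°C; T = 6.62°C
1300–2700 m, saturated: Δz = 1.4 km ⇒ ΔT = -7°C; T = -0.38°C
2700–900 m, dry descent: Δz = 1.8 km ⇒ ΔT = +17.64°C; T = 17.26°C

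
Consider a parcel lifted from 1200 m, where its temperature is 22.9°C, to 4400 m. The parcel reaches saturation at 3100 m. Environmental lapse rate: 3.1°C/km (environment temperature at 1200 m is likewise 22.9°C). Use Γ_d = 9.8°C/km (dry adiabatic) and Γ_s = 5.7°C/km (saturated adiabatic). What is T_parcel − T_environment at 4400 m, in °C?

Parcel:
  Dry to 3100 m: -9.8 × 1.9 km = -18.62°C, so T = 4.28°C.
  Saturated to 4400 m: -5.7 × 1.3 km = -7.41°C, so T = -3.13°C.
Environment:
  Environment to 4400 m: -3.1 × 3.2 km = -9.92°C, so T = 12.98°C.
T_parcel − T_env = -3.13 − 12.98 = -16.11°C

-16.11°C (parcel cooler than environment)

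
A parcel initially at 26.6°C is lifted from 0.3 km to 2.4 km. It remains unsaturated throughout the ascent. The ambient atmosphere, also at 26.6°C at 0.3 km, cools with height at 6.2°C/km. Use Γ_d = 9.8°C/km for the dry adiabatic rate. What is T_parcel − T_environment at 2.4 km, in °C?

-7.56°C (parcel cooler than environment)

Parcel:
  Dry to 2400 m: -9.8 × 2.1 km = -20.58°C, so T = 6.02°C.
Environment:
  Environment to 2400 m: -6.2 × 2.1 km = -13.02°C, so T = 13.58°C.
T_parcel − T_env = 6.02 − 13.58 = -7.56°C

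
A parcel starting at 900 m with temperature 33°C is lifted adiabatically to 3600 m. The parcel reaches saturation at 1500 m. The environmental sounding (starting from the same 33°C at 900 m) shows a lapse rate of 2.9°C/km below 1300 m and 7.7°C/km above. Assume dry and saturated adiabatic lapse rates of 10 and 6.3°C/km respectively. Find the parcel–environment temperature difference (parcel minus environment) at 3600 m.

Parcel:
  900–1500 m, dry: Δz = 0.6 km ⇒ ΔT = -6°C; T = 27°C
  1500–3600 m, saturated: Δz = 2.1 km ⇒ ΔT = -13.23°C; T = 13.77°C
Environment:
  900–1300 m, environment, lower layer: Δz = 0.4 km ⇒ ΔT = -1.16°C; T = 31.84°C
  1300–3600 m, environment, upper layer: Δz = 2.3 km ⇒ ΔT = -17.71°C; T = 14.13°C
T_parcel − T_env = 13.77 − 14.13 = -0.36°C

-0.36°C (parcel cooler than environment)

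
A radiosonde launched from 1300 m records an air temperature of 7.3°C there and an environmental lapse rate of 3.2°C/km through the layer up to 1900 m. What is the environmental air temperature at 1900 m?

1300 → 1900 m (environmental, 3.2°C/km): ΔT = -3.2 × 0.6 = -1.92°C → T = 5.38°C

5.38°C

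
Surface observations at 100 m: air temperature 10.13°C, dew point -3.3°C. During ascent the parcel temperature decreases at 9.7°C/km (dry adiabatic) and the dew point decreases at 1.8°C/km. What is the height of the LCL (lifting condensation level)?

T and T_d converge at 9.7 − 1.8 = 7.9°C per km
Height above start = (10.13 − (-3.3)) / 7.9 = 1.7 km
LCL altitude = 100 m + 1700 m = 1800 m

1800 m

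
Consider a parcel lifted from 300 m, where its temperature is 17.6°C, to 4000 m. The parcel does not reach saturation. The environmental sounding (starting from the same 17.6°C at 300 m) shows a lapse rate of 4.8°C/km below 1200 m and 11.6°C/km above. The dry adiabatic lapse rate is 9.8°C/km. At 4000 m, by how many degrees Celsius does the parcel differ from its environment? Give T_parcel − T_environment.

+0.54°C (parcel warmer than environment)

Parcel:
  300 → 4000 m (dry, 9.8°C/km): ΔT = -9.8 × 3.7 = -36.26°C → T = -18.66°C
Environment:
  300 → 1200 m (environment, lower layer, 4.8°C/km): ΔT = -4.8 × 0.9 = -4.32°C → T = 13.28°C
  1200 → 4000 m (environment, upper layer, 11.6°C/km): ΔT = -11.6 × 2.8 = -32.48°C → T = -19.2°C
T_parcel − T_env = -18.66 − (-19.2) = +0.54°C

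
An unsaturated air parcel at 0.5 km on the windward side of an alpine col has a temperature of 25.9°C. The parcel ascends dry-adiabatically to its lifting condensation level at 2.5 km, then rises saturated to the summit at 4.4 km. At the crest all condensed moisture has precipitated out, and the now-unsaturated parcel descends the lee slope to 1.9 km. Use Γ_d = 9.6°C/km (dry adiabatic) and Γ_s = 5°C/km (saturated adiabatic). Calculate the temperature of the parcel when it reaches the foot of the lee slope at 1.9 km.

Dry to 2500 m: -9.6 × 2 km = -19.2°C, so T = 6.7°C.
Saturated to 4400 m: -5 × 1.9 km = -9.5°C, so T = -2.8°C.
Dry descent to 1900 m: +9.6 × 2.5 km = +24°C, so T = 21.2°C.

21.2°C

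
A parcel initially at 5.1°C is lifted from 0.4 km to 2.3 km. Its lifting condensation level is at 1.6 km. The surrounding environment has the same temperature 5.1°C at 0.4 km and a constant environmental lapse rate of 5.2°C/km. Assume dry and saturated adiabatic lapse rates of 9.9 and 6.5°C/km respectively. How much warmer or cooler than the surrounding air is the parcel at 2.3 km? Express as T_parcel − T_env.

-6.55°C (parcel cooler than environment)

Parcel:
  Dry to 1600 m: -9.9 × 1.2 km = -11.88°C, so T = -6.78°C.
  Saturated to 2300 m: -6.5 × 0.7 km = -4.55°C, so T = -11.33°C.
Environment:
  Environment to 2300 m: -5.2 × 1.9 km = -9.88°C, so T = -4.78°C.
T_parcel − T_env = -11.33 − (-4.78) = -6.55°C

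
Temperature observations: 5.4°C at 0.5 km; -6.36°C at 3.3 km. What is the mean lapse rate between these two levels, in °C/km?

4.2°C/km

Γ = −ΔT/Δz = (5.4 − (-6.36)) / (3300 − 500) m
  = 11.76°C / 2.8 km = 4.2°C/km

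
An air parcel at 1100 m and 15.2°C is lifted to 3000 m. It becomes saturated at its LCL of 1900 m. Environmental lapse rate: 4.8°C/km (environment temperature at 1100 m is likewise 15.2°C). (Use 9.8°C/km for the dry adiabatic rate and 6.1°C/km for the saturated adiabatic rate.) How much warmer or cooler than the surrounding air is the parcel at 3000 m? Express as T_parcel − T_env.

Parcel:
  1100–1900 m, dry: Δz = 0.8 km ⇒ ΔT = -7.84°C; T = 7.36°C
  1900–3000 m, saturated: Δz = 1.1 km ⇒ ΔT = -6.71°C; T = 0.65°C
Environment:
  1100–3000 m, environment: Δz = 1.9 km ⇒ ΔT = -9.12°C; T = 6.08°C
T_parcel − T_env = 0.65 − 6.08 = -5.43°C

-5.43°C (parcel cooler than environment)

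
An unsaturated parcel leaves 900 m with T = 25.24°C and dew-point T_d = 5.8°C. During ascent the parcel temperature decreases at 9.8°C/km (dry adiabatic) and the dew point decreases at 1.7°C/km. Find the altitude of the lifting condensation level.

T and T_d converge at 9.8 − 1.7 = 8.1°C per km
Height above start = (25.24 − 5.8) / 8.1 = 2.4 km
LCL altitude = 900 m + 2400 m = 3300 m

3300 m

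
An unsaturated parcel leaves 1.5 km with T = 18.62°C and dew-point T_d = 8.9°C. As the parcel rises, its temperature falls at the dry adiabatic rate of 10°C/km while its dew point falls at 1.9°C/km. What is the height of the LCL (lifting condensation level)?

2.7 km

T and T_d converge at 10 − 1.9 = 8.1°C per km
Height above start = (18.62 − 8.9) / 8.1 = 1.2 km
LCL altitude = 1500 m + 1200 m = 2700 m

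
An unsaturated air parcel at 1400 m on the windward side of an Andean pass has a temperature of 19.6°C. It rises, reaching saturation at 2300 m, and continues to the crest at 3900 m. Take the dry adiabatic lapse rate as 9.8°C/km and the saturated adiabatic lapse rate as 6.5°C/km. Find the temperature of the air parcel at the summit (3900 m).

1400–2300 m, dry: Δz = 0.9 km ⇒ ΔT = -8.82°C; T = 10.78°C
2300–3900 m, saturated: Δz = 1.6 km ⇒ ΔT = -10.4°C; T = 0.38°C

0.38°C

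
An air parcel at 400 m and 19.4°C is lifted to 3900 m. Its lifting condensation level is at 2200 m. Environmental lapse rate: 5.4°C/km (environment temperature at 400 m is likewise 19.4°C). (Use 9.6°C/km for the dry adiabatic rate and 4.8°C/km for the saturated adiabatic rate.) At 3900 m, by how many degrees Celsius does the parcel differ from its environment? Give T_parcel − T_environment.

-6.54°C (parcel cooler than environment)

Parcel:
  From 400 m to 2200 m (dry): cools by 9.6 × 1.8 = 17.28°C, giving 2.12°C.
  From 2200 m to 3900 m (saturated): cools by 4.8 × 1.7 = 8.16°C, giving -6.04°C.
Environment:
  From 400 m to 3900 m (environment): cools by 5.4 × 3.5 = 18.9°C, giving 0.5°C.
T_parcel − T_env = -6.04 − 0.5 = -6.54°C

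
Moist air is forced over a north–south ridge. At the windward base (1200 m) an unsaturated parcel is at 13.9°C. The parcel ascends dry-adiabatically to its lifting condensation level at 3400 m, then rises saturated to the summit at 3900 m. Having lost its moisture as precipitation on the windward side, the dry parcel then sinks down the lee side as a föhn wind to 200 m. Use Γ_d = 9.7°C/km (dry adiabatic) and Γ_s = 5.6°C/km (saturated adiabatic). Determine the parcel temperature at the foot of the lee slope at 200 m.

25.65°C

Dry to 3400 m: -9.7 × 2.2 km = -21.34°C, so T = -7.44°C.
Saturated to 3900 m: -5.6 × 0.5 km = -2.8°C, so T = -10.24°C.
Dry descent to 200 m: +9.7 × 3.7 km = +35.89°C, so T = 25.65°C.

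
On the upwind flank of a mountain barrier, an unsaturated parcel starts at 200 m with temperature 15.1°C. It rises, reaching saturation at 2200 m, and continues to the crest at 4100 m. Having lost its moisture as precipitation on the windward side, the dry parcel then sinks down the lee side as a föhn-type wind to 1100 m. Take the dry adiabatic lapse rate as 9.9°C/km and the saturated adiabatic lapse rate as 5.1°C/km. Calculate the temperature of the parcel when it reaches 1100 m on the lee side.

15.31°C

200–2200 m, dry: Δz = 2 km ⇒ ΔT = -19.8°C; T = -4.7°C
2200–4100 m, saturated: Δz = 1.9 km ⇒ ΔT = -9.69°C; T = -14.39°C
4100–1100 m, dry descent: Δz = 3 km ⇒ ΔT = +29.7°C; T = 15.31°C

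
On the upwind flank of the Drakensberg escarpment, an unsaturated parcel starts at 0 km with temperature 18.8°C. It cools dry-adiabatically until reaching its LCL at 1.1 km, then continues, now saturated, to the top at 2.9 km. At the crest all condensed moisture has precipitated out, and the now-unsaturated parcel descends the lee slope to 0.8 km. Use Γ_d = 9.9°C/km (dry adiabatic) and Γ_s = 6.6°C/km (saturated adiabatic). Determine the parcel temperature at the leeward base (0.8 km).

Dry to 1100 m: -9.9 × 1.1 km = -10.89°C, so T = 7.91°C.
Saturated to 2900 m: -6.6 × 1.8 km = -11.88°C, so T = -3.97°C.
Dry descent to 800 m: +9.9 × 2.1 km = +20.79°C, so T = 16.82°C.

16.82°C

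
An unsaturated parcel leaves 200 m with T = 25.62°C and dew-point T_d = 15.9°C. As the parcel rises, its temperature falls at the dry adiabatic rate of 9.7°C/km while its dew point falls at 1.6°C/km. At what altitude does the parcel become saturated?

T and T_d converge at 9.7 − 1.6 = 8.1°C per km
Height above start = (25.62 − 15.9) / 8.1 = 1.2 km
LCL altitude = 200 m + 1200 m = 1400 m

1400 m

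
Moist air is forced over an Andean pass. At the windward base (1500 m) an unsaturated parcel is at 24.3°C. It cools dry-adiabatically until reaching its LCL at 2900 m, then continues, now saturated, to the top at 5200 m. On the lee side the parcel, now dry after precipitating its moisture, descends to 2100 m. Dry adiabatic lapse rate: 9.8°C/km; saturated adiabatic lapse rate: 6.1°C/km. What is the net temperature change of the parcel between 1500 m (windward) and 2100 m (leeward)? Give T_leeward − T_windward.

From 1500 m to 2900 m (dry): cools by 9.8 × 1.4 = 13.72°C, giving 10.58°C.
From 2900 m to 5200 m (saturated): cools by 6.1 × 2.3 = 14.03°C, giving -3.45°C.
From 5200 m to 2100 m (dry descent): warms by 9.8 × 3.1 = 30.38°C, giving 26.93°C.
Net change vs windward start: 26.93 − 24.3 = +2.63°C

+2.63°C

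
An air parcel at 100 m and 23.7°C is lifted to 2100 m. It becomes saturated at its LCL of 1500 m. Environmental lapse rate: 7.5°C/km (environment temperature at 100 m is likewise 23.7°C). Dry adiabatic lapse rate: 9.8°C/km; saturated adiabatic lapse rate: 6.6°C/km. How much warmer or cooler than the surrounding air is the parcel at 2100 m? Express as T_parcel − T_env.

-2.68°C (parcel cooler than environment)

Parcel:
  100–1500 m, dry: Δz = 1.4 km ⇒ ΔT = -13.72°C; T = 9.98°C
  1500–2100 m, saturated: Δz = 0.6 km ⇒ ΔT = -3.96°C; T = 6.02°C
Environment:
  100–2100 m, environment: Δz = 2 km ⇒ ΔT = -15°C; T = 8.7°C
T_parcel − T_env = 6.02 − 8.7 = -2.68°C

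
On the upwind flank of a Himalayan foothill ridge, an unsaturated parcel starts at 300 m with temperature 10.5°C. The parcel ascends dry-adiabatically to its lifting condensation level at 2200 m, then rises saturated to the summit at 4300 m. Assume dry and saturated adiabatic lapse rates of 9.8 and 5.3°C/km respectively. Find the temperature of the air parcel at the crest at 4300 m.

-19.25°C

300 → 2200 m (dry, 9.8°C/km): ΔT = -9.8 × 1.9 = -18.62°C → T = -8.12°C
2200 → 4300 m (saturated, 5.3°C/km): ΔT = -5.3 × 2.1 = -11.13°C → T = -19.25°C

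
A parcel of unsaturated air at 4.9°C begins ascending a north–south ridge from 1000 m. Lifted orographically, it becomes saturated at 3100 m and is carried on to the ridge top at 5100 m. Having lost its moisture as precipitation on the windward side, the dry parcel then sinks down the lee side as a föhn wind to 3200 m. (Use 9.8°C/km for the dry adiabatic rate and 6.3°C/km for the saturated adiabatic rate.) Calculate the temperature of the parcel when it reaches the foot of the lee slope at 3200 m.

1000–3100 m, dry: Δz = 2.1 km ⇒ ΔT = -20.58°C; T = -15.68°C
3100–5100 m, saturated: Δz = 2 km ⇒ ΔT = -12.6°C; T = -28.28°C
5100–3200 m, dry descent: Δz = 1.9 km ⇒ ΔT = +18.62°C; T = -9.66°C

-9.66°C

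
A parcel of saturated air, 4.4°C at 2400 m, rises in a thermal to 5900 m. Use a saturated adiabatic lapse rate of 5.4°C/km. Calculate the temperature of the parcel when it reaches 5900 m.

From 2400 m to 5900 m (saturated adiabatic): cools by 5.4 × 3.5 = 18.9°C, giving -14.5°C.

-14.5°C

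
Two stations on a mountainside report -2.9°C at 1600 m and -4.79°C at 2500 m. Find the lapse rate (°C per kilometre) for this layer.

2.1°C/km

Γ = −ΔT/Δz = (-2.9 − (-4.79)) / (2500 − 1600) m
  = 1.89°C / 0.9 km = 2.1°C/km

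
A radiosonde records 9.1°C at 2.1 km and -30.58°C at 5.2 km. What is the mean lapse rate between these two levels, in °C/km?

12.8°C/km

Γ = −ΔT/Δz = (9.1 − (-30.58)) / (5200 − 2100) m
  = 39.68°C / 3.1 km = 12.8°C/km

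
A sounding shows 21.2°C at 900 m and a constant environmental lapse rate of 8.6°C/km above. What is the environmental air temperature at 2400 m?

From 900 m to 2400 m (environmental): cools by 8.6 × 1.5 = 12.9°C, giving 8.3°C.

8.3°C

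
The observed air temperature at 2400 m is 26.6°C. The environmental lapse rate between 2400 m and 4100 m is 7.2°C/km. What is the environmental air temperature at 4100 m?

From 2400 m to 4100 m (environmental): cools by 7.2 × 1.7 = 12.24°C, giving 14.36°C.

14.36°C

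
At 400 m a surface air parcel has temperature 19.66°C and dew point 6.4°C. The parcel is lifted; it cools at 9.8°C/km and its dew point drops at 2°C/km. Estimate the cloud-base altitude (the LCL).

2100 m

T and T_d converge at 9.8 − 2 = 7.8°C per km
Height above start = (19.66 − 6.4) / 7.8 = 1.7 km
LCL altitude = 400 m + 1700 m = 2100 m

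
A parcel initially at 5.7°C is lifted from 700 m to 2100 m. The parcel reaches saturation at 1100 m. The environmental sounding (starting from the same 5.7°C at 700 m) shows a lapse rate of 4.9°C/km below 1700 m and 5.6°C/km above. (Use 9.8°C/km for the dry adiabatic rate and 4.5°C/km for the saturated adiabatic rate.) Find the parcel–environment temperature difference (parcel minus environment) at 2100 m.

-1.28°C (parcel cooler than environment)

Parcel:
  700 → 1100 m (dry, 9.8°C/km): ΔT = -9.8 × 0.4 = -3.92°C → T = 1.78°C
  1100 → 2100 m (saturated, 4.5°C/km): ΔT = -4.5 × 1 = -4.5°C → T = -2.72°C
Environment:
  700 → 1700 m (environment, lower layer, 4.9°C/km): ΔT = -4.9 × 1 = -4.9°C → T = 0.8°C
  1700 → 2100 m (environment, upper layer, 5.6°C/km): ΔT = -5.6 × 0.4 = -2.24°C → T = -1.44°C
T_parcel − T_env = -2.72 − (-1.44) = -1.28°C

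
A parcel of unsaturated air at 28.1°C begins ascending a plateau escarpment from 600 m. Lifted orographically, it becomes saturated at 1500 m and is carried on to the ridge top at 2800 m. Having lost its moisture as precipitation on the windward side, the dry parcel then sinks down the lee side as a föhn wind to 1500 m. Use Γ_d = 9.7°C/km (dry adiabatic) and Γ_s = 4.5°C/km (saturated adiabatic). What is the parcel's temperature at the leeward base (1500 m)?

From 600 m to 1500 m (dry): cools by 9.7 × 0.9 = 8.73°C, giving 19.37°C.
From 1500 m to 2800 m (saturated): cools by 4.5 × 1.3 = 5.85°C, giving 13.52°C.
From 2800 m to 1500 m (dry descent): warms by 9.7 × 1.3 = 12.61°C, giving 26.13°C.

26.13°C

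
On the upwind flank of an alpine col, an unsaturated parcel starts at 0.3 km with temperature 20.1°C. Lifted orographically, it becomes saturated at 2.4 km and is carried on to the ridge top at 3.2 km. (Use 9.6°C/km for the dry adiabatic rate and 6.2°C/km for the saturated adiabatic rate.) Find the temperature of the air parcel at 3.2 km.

300–2400 m, dry: Δz = 2.1 km ⇒ ΔT = -20.16°C; T = -0.06°C
2400–3200 m, saturated: Δz = 0.8 km ⇒ ΔT = -4.96°C; T = -5.02°C

-5.02°C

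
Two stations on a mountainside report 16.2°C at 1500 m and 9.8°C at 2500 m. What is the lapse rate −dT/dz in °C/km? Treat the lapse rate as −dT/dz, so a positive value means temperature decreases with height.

Γ = −ΔT/Δz = (16.2 − 9.8) / (2500 − 1500) m
  = 6.4°C / 1 km = 6.4°C/km

6.4°C/km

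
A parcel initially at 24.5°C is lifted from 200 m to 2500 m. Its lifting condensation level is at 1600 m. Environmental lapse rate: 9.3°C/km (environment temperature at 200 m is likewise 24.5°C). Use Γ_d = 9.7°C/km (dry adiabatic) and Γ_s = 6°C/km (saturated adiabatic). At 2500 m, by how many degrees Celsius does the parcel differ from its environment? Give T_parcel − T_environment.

+2.41°C (parcel warmer than environment)

Parcel:
  Dry to 1600 m: -9.7 × 1.4 km = -13.58°C, so T = 10.92°C.
  Saturated to 2500 m: -6 × 0.9 km = -5.4°C, so T = 5.52°C.
Environment:
  Environment to 2500 m: -9.3 × 2.3 km = -21.39°C, so T = 3.11°C.
T_parcel − T_env = 5.52 − 3.11 = +2.41°C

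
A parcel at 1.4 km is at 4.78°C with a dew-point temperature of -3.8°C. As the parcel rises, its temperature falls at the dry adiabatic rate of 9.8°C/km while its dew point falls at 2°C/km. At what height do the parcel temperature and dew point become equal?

2.5 km

T and T_d converge at 9.8 − 2 = 7.8°C per km
Height above start = (4.78 − (-3.8)) / 7.8 = 1.1 km
LCL altitude = 1400 m + 1100 m = 2500 m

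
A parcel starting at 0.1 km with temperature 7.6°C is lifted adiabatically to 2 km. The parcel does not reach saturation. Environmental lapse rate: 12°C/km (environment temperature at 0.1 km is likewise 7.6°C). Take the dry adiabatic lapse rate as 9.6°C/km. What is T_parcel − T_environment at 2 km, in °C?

Parcel:
  100 → 2000 m (dry, 9.6°C/km): ΔT = -9.6 × 1.9 = -18.24°C → T = -10.64°C
Environment:
  100 → 2000 m (environment, 12°C/km): ΔT = -12 × 1.9 = -22.8°C → T = -15.2°C
T_parcel − T_env = -10.64 − (-15.2) = +4.56°C

+4.56°C (parcel warmer than environment)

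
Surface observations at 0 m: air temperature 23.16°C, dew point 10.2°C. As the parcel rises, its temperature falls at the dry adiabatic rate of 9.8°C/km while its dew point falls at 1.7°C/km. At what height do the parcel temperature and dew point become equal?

1600 m

T and T_d converge at 9.8 − 1.7 = 8.1°C per km
Height above start = (23.16 − 10.2) / 8.1 = 1.6 km
LCL altitude = 0 m + 1600 m = 1600 m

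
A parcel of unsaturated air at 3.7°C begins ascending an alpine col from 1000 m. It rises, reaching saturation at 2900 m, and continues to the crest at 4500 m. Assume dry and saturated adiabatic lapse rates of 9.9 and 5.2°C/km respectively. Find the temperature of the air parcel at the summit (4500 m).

-23.43°C

From 1000 m to 2900 m (dry): cools by 9.9 × 1.9 = 18.81°C, giving -15.11°C.
From 2900 m to 4500 m (saturated): cools by 5.2 × 1.6 = 8.32°C, giving -23.43°C.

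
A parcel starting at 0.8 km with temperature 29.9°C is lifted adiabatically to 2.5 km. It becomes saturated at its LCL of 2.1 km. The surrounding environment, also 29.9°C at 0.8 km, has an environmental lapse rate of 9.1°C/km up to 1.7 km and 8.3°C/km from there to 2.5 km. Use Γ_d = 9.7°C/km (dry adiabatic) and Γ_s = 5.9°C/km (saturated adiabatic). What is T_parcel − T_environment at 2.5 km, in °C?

Parcel:
  Dry to 2100 m: -9.7 × 1.3 km = -12.61°C, so T = 17.29°C.
  Saturated to 2500 m: -5.9 × 0.4 km = -2.36°C, so T = 14.93°C.
Environment:
  Environment, lower layer to 1700 m: -9.1 × 0.9 km = -8.19°C, so T = 21.71°C.
  Environment, upper layer to 2500 m: -8.3 × 0.8 km = -6.64°C, so T = 15.07°C.
T_parcel − T_env = 14.93 − 15.07 = -0.14°C

-0.14°C (parcel cooler than environment)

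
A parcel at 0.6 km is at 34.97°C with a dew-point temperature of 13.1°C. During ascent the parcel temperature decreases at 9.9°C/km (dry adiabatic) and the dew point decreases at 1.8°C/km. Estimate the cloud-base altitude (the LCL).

T and T_d converge at 9.9 − 1.8 = 8.1°C per km
Height above start = (34.97 − 13.1) / 8.1 = 2.7 km
LCL altitude = 600 m + 2700 m = 3300 m

3.3 km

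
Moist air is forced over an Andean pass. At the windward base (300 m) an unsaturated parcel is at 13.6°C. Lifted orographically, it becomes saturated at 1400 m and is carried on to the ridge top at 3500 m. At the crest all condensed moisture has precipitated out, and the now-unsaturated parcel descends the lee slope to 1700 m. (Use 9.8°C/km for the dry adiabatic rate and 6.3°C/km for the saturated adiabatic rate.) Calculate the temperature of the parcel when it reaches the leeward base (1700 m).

7.23°C

300–1400 m, dry: Δz = 1.1 km ⇒ ΔT = -10.78°C; T = 2.82°C
1400–3500 m, saturated: Δz = 2.1 km ⇒ ΔT = -13.23°C; T = -10.41°C
3500–1700 m, dry descent: Δz = 1.8 km ⇒ ΔT = +17.64°C; T = 7.23°C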